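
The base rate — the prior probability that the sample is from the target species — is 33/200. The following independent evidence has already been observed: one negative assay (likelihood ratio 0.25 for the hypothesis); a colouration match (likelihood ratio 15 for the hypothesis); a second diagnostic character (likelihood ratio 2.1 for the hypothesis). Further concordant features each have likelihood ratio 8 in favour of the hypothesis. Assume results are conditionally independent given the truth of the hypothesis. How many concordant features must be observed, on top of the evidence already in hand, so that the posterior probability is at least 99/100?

Prior odds = 0.165/0.835 = 33/167.
Combined Bayes factor of the evidence already in hand = 0.25 × 15 × 2.1 = 7.875.
Odds after that evidence = (33/167) × 7.875 = 2079/1336.
Target odds = 0.99/0.01 = 99.
Need 8ⁿ ≥ 99 ÷ (2079/1336) = 1336/21.
8¹ = 8 falls short of 1336/21 but 8² = 64 reaches it, so n = 2.

2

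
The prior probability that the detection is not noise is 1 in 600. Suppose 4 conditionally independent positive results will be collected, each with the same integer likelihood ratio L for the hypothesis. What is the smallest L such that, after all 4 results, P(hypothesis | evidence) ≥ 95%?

Prior odds = (1/600)/(599/600) = 1/599.
Target odds = 0.95/0.05 = 19.
Need L⁴ ≥ 19 ÷ (1/599) = 11381.
10⁴ = 10000 < 11381 ≤ 14641 = 11⁴, so L = 11.

11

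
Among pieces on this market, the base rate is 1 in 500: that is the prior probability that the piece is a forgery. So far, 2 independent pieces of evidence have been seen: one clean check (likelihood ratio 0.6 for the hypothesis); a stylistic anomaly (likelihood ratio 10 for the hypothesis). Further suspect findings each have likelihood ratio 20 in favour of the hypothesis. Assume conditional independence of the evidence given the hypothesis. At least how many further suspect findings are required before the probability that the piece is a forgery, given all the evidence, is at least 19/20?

3

Prior odds = 0.002/0.998 = 1/499.
Combined Bayes factor of the evidence already in hand = 0.6 × 10 = 6.
Odds after that evidence = (1/499) × 6 = 6/499.
Target odds = 0.95/0.05 = 19.
Need 20ⁿ ≥ 19 ÷ (6/499) = 9481/6.
20² = 400 falls short of 9481/6 but 20³ = 8000 reaches it, so n = 3.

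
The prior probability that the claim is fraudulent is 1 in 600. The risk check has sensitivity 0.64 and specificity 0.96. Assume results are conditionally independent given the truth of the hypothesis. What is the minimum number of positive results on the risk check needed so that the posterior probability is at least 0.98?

4

Prior odds = (1/600)/(599/600) = 1/599.
False-positive rate = 1 − 0.96 = 0.04; likelihood ratio of a positive = 0.64/0.04 = 16.
Target posterior odds = 0.98/0.02 = 49.
Need (1/599) × 16ⁿ ≥ 49, i.e. 16ⁿ ≥ 29351.
16³ = 4096 falls short of 29351 but 16⁴ = 65536 reaches it, so n = 4.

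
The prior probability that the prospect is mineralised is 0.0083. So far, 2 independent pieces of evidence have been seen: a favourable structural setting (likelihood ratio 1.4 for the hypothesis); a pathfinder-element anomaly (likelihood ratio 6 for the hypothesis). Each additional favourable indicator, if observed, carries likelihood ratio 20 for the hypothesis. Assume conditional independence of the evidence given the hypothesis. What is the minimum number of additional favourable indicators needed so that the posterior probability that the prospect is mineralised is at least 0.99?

3

Prior odds = 0.0083/0.9917 = 83/9917.
Combined Bayes factor of the evidence already in hand = 1.4 × 6 = 8.4.
Odds after that evidence = (83/9917) × 8.4 = 3486/49585.
Target odds = 0.99/0.01 = 99.
Need 20ⁿ ≥ 99 ÷ (3486/49585) = 1636305/1162.
20² = 400 falls short of 1636305/1162 but 20³ = 8000 reaches it, so n = 3.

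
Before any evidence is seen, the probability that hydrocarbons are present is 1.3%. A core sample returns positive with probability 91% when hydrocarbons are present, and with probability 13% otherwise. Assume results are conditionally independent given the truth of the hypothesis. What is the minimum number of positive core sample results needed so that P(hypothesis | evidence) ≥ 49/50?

5

Prior odds = 0.013/0.987 = 13/987.
Likelihood ratio of a positive result = 0.91/0.13 = 7.
Target posterior odds = 0.98/0.02 = 49.
Need (13/987) × 7ⁿ ≥ 49, i.e. 7ⁿ ≥ 48363/13.
7⁴ = 2401 falls short of 48363/13 but 7⁵ = 16807 reaches it, so n = 5.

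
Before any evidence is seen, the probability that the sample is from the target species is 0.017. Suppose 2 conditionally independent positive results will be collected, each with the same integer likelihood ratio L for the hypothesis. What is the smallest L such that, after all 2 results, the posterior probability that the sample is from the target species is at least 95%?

34

Prior odds = 0.017/0.983 = 17/983.
Target odds = 0.95/0.05 = 19.
Need L² ≥ 19 ÷ (17/983) = 18677/17.
33² = 1089 < 18677/17 ≤ 1156 = 34², so L = 34.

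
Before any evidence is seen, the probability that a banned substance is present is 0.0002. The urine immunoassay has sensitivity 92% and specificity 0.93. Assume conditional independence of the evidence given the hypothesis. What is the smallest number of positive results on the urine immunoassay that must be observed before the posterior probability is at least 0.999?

Prior odds = 0.0002/0.9998 = 1/4999.
False-positive rate = 1 − 0.93 = 0.07; likelihood ratio of a positive = 0.92/0.07 = 92/7.
Target posterior odds = 0.999/0.001 = 999.
Need (1/4999) × (92/7)ⁿ ≥ 999, i.e. (92/7)ⁿ ≥ 4994001.
(92/7)⁵ ≈392147 falls short of 4994001 but (92/7)⁶ ≈5.15393e+06 reaches it, so n = 6.

6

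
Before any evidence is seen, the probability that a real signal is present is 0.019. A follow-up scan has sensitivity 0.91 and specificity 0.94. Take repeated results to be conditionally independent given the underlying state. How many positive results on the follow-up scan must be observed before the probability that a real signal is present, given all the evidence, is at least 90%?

Prior odds: 0.019 ÷ 0.981 = 19/981.
False-positive rate = 1 − 0.94 = 0.06; likelihood ratio of a positive = 0.91/0.06 = 91/6.
Target odds: 0.9 ÷ 0.1 = 9.
Require (91/6)ⁿ ≥ 9 ÷ (19/981) = 8829/19.
(91/6)² = 8281/36 falls short of 8829/19 but (91/6)³ = 753571/216 reaches it, so n = 3.

3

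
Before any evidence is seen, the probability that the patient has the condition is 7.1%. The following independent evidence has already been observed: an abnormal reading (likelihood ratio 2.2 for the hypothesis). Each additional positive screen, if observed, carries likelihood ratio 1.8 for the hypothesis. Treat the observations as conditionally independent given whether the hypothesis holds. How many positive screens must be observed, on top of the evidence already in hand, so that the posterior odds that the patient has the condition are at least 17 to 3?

Prior odds = 0.071/0.929 = 71/929.
Bayes factor of the evidence already in hand = 2.2.
Odds after that evidence = (71/929) × 2.2 = 781/4645.
Target odds = 17/3.
Need 1.8ⁿ ≥ 17/3 ÷ (781/4645) = 78965/2343.
1.8⁵ = 18.89568 falls short of 78965/2343 but 1.8⁶ = 531441/15625 reaches it, so n = 6.

6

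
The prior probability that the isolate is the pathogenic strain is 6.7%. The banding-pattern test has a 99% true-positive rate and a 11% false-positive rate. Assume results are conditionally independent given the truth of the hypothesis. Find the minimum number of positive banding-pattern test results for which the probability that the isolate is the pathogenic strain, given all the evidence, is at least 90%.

3

Prior odds = 0.067/0.933 = 67/933.
Likelihood ratio of a positive result = 0.99/0.11 = 9.
Target odds: 0.9 ÷ 0.1 = 9.
Require 9ⁿ ≥ 9 ÷ (67/933) = 8397/67.
9² = 81 falls short of 8397/67 but 9³ = 729 reaches it, so n = 3.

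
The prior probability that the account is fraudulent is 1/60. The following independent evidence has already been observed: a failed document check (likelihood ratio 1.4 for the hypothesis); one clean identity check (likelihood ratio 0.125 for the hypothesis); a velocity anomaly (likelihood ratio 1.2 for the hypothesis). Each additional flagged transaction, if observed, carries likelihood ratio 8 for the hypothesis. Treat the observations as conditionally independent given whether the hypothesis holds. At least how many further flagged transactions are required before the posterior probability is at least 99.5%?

6

Prior odds = (1/60)/(59/60) = 1/59.
Combined Bayes factor of the evidence already in hand = 1.4 × 0.125 × 1.2 = 0.21.
Odds after that evidence = (1/59) × 0.21 = 21/5900.
Target odds = 0.995/0.005 = 199.
Need 8ⁿ ≥ 199 ÷ (21/5900) = 1174100/21.
8⁵ = 32768 falls short of 1174100/21 but 8⁶ = 262144 reaches it, so n = 6.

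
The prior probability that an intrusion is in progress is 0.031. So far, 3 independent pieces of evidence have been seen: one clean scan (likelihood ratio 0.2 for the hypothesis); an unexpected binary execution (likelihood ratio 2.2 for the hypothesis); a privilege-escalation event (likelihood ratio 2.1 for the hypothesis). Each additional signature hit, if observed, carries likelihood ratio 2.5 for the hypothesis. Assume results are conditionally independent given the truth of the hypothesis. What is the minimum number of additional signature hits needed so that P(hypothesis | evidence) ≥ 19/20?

8

Prior odds = 0.031/0.969 = 31/969.
Combined Bayes factor of the evidence already in hand = 0.2 × 2.2 × 2.1 = 0.924.
Odds after that evidence = (31/969) × 0.924 = 2387/80750.
Target odds = 0.95/0.05 = 19.
Need 2.5ⁿ ≥ 19 ÷ (2387/80750) = 1534250/2387.
2.5⁷ = 610.3515625 falls short of 1534250/2387 but 2.5⁸ = 390625/256 reaches it, so n = 8.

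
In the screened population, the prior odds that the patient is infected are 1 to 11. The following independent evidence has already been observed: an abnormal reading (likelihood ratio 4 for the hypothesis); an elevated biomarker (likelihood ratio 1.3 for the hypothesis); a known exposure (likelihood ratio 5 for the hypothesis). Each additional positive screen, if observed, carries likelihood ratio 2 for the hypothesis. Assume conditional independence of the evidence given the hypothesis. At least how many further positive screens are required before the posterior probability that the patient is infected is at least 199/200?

7

Prior odds = 1/11.
Combined Bayes factor of the evidence already in hand = 4 × 1.3 × 5 = 26.
Odds after that evidence = (1/11) × 26 = 26/11.
Target odds = 0.995/0.005 = 199.
Need 2ⁿ ≥ 199 ÷ (26/11) = 2189/26.
2⁶ = 64 falls short of 2189/26 but 2⁷ = 128 reaches it, so n = 7.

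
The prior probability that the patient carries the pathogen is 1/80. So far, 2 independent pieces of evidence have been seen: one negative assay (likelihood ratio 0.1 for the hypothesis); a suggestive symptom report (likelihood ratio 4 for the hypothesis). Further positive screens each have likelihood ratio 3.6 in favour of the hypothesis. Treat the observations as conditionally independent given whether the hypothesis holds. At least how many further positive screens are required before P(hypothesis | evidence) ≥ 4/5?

Prior odds = 0.0125/0.9875 = 1/79.
Combined Bayes factor of the evidence already in hand = 0.1 × 4 = 0.4.
Odds after that evidence = (1/79) × 0.4 = 2/395.
Target odds = 0.8/0.2 = 4.
Need 3.6ⁿ ≥ 4 ÷ (2/395) = 790.
3.6⁵ = 604.66176 falls short of 790 but 3.6⁶ = 34012224/15625 reaches it, so n = 6.

6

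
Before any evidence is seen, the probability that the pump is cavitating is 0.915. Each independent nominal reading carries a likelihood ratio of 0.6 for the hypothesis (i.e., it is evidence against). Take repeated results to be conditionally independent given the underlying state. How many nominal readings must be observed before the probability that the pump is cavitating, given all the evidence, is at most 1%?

Prior odds: 0.915 ÷ 0.085 = 183/17.
Likelihood ratio per nominal reading = 0.6.
Target posterior odds = 0.01/0.99 = 1/99.
Need (183/17) × 0.6ⁿ ≤ 1/99, i.e. 0.6ⁿ ≤ 17/18117.
0.6¹³ ≈0.00130607 is still above 17/18117 but 0.6¹⁴ ≈0.000783642 is at or below it, so n = 14.

14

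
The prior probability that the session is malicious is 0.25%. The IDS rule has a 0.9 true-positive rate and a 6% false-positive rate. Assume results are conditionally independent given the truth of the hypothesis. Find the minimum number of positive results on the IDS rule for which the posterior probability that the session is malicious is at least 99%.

Prior odds = 0.0025/0.9975 = 1/399.
Likelihood ratio of a positive result = 0.9/0.06 = 15.
Target posterior odds = 0.99/0.01 = 99.
Need (1/399) × 15ⁿ ≥ 99, i.e. 15ⁿ ≥ 39501.
15³ = 3375 falls short of 39501 but 15⁴ = 50625 reaches it, so n = 4.

4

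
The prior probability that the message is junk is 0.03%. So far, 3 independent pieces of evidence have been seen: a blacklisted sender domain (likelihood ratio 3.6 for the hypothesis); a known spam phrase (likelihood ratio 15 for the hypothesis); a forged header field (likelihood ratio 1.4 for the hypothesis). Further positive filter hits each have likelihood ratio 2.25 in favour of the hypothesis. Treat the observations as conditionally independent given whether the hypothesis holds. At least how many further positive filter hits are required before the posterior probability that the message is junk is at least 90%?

8

Prior odds = 0.0003/0.9997 = 3/9997.
Combined Bayes factor of the evidence already in hand = 3.6 × 15 × 1.4 = 75.6.
Odds after that evidence = (3/9997) × 75.6 = 1134/49985.
Target odds = 0.9/0.1 = 9.
Need 2.25ⁿ ≥ 9 ÷ (1134/49985) = 49985/126.
2.25⁷ = 4782969/16384 falls short of 49985/126 but 2.25⁸ = 43046721/65536 reaches it, so n = 8.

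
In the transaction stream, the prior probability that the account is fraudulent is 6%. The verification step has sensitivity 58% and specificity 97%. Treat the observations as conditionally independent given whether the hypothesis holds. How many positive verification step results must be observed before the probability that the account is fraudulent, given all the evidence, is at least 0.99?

Prior odds: 0.06 ÷ 0.94 = 3/47.
False-positive rate = 1 − 0.97 = 0.03; likelihood ratio of a positive = 0.58/0.03 = 58/3.
Target odds: 0.99 ÷ 0.01 = 99.
Need (3/47) × (58/3)ⁿ ≥ 99, i.e. (58/3)ⁿ ≥ 1551.
(58/3)² = 3364/9 falls short of 1551 but (58/3)³ = 195112/27 reaches it, so n = 3.

3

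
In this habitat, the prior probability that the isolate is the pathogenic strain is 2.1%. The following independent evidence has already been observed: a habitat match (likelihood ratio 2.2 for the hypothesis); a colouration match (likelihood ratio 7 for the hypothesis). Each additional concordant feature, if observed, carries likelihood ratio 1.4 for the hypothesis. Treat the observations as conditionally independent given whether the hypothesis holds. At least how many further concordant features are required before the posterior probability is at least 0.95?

Prior odds = 0.021/0.979 = 21/979.
Combined Bayes factor of the evidence already in hand = 2.2 × 7 = 15.4.
Odds after that evidence = (21/979) × 15.4 = 147/445.
Target odds = 0.95/0.05 = 19.
Need 1.4ⁿ ≥ 19 ÷ (147/445) = 8455/147.
1.4¹² ≈56.6939 falls short of 8455/147 but 1.4¹³ ≈79.3715 reaches it, so n = 13.

13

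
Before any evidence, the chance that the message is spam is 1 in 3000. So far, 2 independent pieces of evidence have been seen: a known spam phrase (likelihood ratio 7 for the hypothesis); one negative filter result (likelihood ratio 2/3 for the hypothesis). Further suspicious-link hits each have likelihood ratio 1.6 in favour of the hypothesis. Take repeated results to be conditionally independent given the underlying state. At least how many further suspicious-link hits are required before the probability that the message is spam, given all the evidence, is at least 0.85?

Prior odds = (1/3000)/(2999/3000) = 1/2999.
Combined Bayes factor of the evidence already in hand = 7 × (2/3) = 14/3.
Odds after that evidence = (1/2999) × 14/3 = 14/8997.
Target odds = 0.85/0.15 = 17/3.
Need 1.6ⁿ ≥ 17/3 ÷ (14/8997) = 50983/14.
1.6¹⁷ ≈2951.48 falls short of 50983/14 but 1.6¹⁸ ≈4722.37 reaches it, so n = 18.

18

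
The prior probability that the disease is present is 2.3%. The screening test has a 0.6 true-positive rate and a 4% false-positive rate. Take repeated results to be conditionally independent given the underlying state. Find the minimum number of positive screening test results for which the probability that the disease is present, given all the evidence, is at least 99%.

Prior odds = 0.023/0.977 = 23/977.
Likelihood ratio of a positive result = 0.6/0.04 = 15.
Target posterior odds = 0.99/0.01 = 99.
Require 15ⁿ ≥ 99 ÷ (23/977) = 96723/23.
15³ = 3375 falls short of 96723/23 but 15⁴ = 50625 reaches it, so n = 4.

4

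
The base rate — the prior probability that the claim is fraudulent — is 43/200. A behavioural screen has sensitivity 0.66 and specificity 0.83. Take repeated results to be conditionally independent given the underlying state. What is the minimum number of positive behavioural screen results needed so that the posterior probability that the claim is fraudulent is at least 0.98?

4

Prior odds = 0.215/0.785 = 43/157.
False-positive rate = 1 − 0.83 = 0.17; likelihood ratio of a positive = 0.66/0.17 = 66/17.
Target odds: 0.98 ÷ 0.02 = 49.
Need (43/157) × (66/17)ⁿ ≥ 49, i.e. (66/17)ⁿ ≥ 7693/43.
(66/17)³ = 287496/4913 falls short of 7693/43 but (66/17)⁴ = 18974736/83521 reaches it, so n = 4.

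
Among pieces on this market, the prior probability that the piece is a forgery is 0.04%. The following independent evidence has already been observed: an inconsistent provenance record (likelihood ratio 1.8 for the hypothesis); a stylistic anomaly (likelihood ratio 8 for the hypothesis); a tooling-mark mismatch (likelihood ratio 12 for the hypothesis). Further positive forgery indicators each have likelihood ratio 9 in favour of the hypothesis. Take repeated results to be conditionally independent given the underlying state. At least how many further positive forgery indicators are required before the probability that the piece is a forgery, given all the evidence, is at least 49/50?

3

Prior odds = 0.0004/0.9996 = 1/2499.
Combined Bayes factor of the evidence already in hand = 1.8 × 8 × 12 = 172.8.
Odds after that evidence = (1/2499) × 172.8 = 288/4165.
Target odds = 0.98/0.02 = 49.
Need 9ⁿ ≥ 49 ÷ (288/4165) = 204085/288.
9² = 81 falls short of 204085/288 but 9³ = 729 reaches it, so n = 3.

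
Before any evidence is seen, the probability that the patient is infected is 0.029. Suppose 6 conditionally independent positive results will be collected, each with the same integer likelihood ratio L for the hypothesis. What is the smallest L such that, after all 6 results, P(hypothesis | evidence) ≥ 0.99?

4

Prior odds = 0.029/0.971 = 29/971.
Target odds = 0.99/0.01 = 99.
Need L⁶ ≥ 99 ÷ (29/971) = 96129/29.
3⁶ = 729 < 96129/29 ≤ 4096 = 4⁶, so L = 4.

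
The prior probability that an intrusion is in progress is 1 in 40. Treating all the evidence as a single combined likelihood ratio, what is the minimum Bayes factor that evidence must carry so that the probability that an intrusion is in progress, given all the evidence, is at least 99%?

Prior odds = 0.025/0.975 = 1/39.
Target odds = 0.99/0.01 = 99.
Required Bayes factor = 99 ÷ (1/39) = 3861.

3861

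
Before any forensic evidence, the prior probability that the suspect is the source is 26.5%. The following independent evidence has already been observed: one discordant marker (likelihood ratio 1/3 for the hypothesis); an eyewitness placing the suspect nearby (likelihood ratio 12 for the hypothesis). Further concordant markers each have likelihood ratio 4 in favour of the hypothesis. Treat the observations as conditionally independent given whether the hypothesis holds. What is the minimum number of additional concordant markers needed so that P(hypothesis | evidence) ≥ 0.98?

Prior odds = 0.265/0.735 = 53/147.
Combined Bayes factor of the evidence already in hand = (1/3) × 12 = 4.
Odds after that evidence = (53/147) × 4 = 212/147.
Target odds = 0.98/0.02 = 49.
Need 4ⁿ ≥ 49 ÷ (212/147) = 7203/212.
4² = 16 falls short of 7203/212 but 4³ = 64 reaches it, so n = 3.

3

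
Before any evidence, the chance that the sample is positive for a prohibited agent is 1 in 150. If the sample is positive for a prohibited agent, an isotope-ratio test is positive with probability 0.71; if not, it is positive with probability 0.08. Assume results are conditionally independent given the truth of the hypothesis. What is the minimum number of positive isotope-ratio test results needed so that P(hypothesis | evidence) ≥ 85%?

Prior odds = (1/150)/(149/150) = 1/149.
Likelihood ratio of a positive = 0.71/0.08 = 8.875.
Target posterior odds = 0.85/0.15 = 17/3.
Require 8.875ⁿ ≥ 17/3 ÷ (1/149) = 2533/3.
8.875³ = 357911/512 falls short of 2533/3 but 8.875⁴ = 25411681/4096 reaches it, so n = 4.

4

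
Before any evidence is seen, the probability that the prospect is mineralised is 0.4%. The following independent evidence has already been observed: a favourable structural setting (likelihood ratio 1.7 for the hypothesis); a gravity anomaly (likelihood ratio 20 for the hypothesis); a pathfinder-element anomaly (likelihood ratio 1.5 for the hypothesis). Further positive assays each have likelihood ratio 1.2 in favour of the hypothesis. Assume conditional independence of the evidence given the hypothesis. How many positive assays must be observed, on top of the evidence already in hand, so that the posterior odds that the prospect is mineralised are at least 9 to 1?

21

Prior odds = 0.004/0.996 = 1/249.
Combined Bayes factor of the evidence already in hand = 1.7 × 20 × 1.5 = 51.
Odds after that evidence = (1/249) × 51 = 17/83.
Target odds = 9.
Need 1.2ⁿ ≥ 9 ÷ (17/83) = 747/17.
1.2²⁰ ≈38.3376 falls short of 747/17 but 1.2²¹ ≈46.0051 reaches it, so n = 21.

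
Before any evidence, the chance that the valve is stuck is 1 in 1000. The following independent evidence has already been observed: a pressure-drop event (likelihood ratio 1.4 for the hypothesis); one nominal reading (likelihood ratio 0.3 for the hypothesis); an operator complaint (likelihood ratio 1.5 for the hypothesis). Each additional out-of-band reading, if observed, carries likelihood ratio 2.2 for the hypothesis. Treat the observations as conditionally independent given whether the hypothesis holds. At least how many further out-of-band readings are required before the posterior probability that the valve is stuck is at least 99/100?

16

Prior odds = 0.001/0.999 = 1/999.
Combined Bayes factor of the evidence already in hand = 1.4 × 0.3 × 1.5 = 0.63.
Odds after that evidence = (1/999) × 0.63 = 7/11100.
Target odds = 0.99/0.01 = 99.
Need 2.2ⁿ ≥ 99 ÷ (7/11100) = 1098900/7.
2.2¹⁵ ≈136880 falls short of 1098900/7 but 2.2¹⁶ ≈301136 reaches it, so n = 16.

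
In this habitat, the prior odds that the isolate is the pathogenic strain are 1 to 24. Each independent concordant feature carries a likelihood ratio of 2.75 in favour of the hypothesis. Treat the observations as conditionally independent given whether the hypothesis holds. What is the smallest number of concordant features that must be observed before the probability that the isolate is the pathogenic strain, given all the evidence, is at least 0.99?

8

Prior odds = 1/24.
Likelihood ratio per concordant feature = 2.75.
Target odds: 0.99 ÷ 0.01 = 99.
Need (1/24) × 2.75ⁿ ≥ 99, i.e. 2.75ⁿ ≥ 2376.
2.75⁷ = 19487171/16384 falls short of 2376 but 2.75⁸ = 214358881/65536 reaches it, so n = 8.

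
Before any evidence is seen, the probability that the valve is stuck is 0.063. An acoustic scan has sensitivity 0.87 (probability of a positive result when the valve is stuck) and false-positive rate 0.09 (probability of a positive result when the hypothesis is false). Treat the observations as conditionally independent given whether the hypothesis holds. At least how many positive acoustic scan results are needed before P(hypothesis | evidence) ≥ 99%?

4

Prior odds = 0.063/0.937 = 63/937.
Likelihood ratio of a positive result = 0.87/0.09 = 29/3.
Target posterior odds = 0.99/0.01 = 99.
Require (29/3)ⁿ ≥ 99 ÷ (63/937) = 10307/7.
(29/3)³ = 24389/27 falls short of 10307/7 but (29/3)⁴ = 707281/81 reaches it, so n = 4.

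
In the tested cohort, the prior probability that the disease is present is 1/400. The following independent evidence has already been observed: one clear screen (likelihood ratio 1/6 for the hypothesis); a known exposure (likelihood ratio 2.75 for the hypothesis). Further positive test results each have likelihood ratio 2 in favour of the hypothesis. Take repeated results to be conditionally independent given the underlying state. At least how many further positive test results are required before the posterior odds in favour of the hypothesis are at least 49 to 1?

16

Prior odds = 0.0025/0.9975 = 1/399.
Combined Bayes factor of the evidence already in hand = (1/6) × 2.75 = 11/24.
Odds after that evidence = (1/399) × 11/24 = 11/9576.
Target odds = 49.
Need 2ⁿ ≥ 49 ÷ (11/9576) = 469224/11.
2¹⁵ = 32768 falls short of 469224/11 but 2¹⁶ = 65536 reaches it, so n = 16.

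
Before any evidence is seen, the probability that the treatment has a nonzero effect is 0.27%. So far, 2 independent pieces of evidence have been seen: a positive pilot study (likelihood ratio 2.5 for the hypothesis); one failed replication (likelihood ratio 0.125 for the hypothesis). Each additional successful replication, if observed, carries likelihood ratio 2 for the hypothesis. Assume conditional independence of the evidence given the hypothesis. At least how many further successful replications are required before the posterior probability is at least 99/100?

Prior odds = 0.0027/0.9973 = 27/9973.
Combined Bayes factor of the evidence already in hand = 2.5 × 0.125 = 0.3125.
Odds after that evidence = (27/9973) × 0.3125 = 135/159568.
Target odds = 0.99/0.01 = 99.
Need 2ⁿ ≥ 99 ÷ (135/159568) = 1755248/15.
2¹⁶ = 65536 falls short of 1755248/15 but 2¹⁷ = 131072 reaches it, so n = 17.

17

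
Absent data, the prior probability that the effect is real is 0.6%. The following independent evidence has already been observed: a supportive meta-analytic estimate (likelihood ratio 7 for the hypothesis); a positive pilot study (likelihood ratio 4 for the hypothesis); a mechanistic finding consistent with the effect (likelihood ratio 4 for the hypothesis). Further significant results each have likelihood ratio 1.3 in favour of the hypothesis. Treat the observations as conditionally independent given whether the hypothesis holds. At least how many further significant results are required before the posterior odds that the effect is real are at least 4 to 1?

Prior odds = 0.006/0.994 = 3/497.
Combined Bayes factor of the evidence already in hand = 7 × 4 × 4 = 112.
Odds after that evidence = (3/497) × 112 = 48/71.
Target odds = 4.
Need 1.3ⁿ ≥ 4 ÷ (48/71) = 71/12.
1.3⁶ = 4826809/1000000 falls short of 71/12 but 1.3⁷ = 62748517/10000000 reaches it, so n = 7.

7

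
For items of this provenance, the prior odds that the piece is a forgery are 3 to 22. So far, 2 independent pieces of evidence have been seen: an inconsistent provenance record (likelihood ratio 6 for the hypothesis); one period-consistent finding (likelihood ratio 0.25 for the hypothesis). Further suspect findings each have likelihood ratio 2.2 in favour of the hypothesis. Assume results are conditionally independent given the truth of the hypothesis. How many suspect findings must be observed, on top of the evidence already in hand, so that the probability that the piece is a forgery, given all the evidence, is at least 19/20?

Prior odds = 3/22.
Combined Bayes factor of the evidence already in hand = 6 × 0.25 = 1.5.
Odds after that evidence = (3/22) × 1.5 = 9/44.
Target odds = 0.95/0.05 = 19.
Need 2.2ⁿ ≥ 19 ÷ (9/44) = 836/9.
2.2⁵ = 51.53632 falls short of 836/9 but 2.2⁶ = 1771561/15625 reaches it, so n = 6.

6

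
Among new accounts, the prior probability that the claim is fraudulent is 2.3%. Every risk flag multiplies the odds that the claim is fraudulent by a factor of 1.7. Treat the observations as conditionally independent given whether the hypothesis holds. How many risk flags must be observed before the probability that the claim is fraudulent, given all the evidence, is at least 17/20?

Prior odds = 0.023/0.977 = 23/977.
Likelihood ratio per risk flag = 1.7.
Target posterior odds = 0.85/0.15 = 17/3.
Require 1.7ⁿ ≥ 17/3 ÷ (23/977) = 16609/69.
1.7¹⁰ ≈201.599 falls short of 16609/69 but 1.7¹¹ ≈342.719 reaches it, so n = 11.

11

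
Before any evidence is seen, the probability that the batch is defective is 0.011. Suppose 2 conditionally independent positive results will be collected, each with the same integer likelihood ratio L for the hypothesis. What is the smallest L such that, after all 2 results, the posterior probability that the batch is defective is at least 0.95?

Prior odds = 0.011/0.989 = 11/989.
Target odds = 0.95/0.05 = 19.
Need L² ≥ 19 ÷ (11/989) = 18791/11.
41² = 1681 < 18791/11 ≤ 1764 = 42², so L = 42.

42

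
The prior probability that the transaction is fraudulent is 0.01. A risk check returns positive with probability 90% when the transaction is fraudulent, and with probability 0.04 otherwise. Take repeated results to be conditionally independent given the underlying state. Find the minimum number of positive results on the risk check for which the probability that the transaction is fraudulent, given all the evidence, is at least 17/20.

Prior odds = 0.01/0.99 = 1/99.
Likelihood ratio of a positive result = 0.9/0.04 = 22.5.
Target odds: 0.85 ÷ 0.15 = 17/3.
Require 22.5ⁿ ≥ 17/3 ÷ (1/99) = 561.
22.5² = 506.25 falls short of 561 but 22.5³ = 11390.625 reaches it, so n = 3.

3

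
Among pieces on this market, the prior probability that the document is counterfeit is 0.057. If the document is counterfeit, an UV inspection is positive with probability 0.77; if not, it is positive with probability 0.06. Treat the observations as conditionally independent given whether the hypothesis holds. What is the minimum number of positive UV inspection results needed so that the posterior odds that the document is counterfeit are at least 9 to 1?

Prior odds = 0.057/0.943 = 57/943.
Likelihood ratio of a positive = 0.77/0.06 = 77/6.
Target odds = 9.
Require (77/6)ⁿ ≥ 9 ÷ (57/943) = 2829/19.
(77/6)¹ = 77/6 falls short of 2829/19 but (77/6)² = 5929/36 reaches it, so n = 2.

2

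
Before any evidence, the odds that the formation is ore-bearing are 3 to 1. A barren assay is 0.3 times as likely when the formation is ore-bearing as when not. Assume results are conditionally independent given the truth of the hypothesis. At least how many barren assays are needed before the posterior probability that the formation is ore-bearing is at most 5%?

Prior odds = 3.
Likelihood ratio per barren assay = 0.3.
Target odds: 0.05 ÷ 0.95 = 1/19.
Require 0.3ⁿ ≤ 1/19 ÷ 3 = 1/57.
0.3³ = 0.027 is still above 1/57 but 0.3⁴ = 0.0081 is at or below it, so n = 4.

4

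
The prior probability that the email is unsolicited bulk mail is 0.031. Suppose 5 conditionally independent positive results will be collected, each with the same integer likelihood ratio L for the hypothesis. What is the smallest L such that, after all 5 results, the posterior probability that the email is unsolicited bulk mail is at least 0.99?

Prior odds = 0.031/0.969 = 31/969.
Target odds = 0.99/0.01 = 99.
Need L⁵ ≥ 99 ÷ (31/969) = 95931/31.
4⁵ = 1024 < 95931/31 ≤ 3125 = 5⁵, so L = 5.

5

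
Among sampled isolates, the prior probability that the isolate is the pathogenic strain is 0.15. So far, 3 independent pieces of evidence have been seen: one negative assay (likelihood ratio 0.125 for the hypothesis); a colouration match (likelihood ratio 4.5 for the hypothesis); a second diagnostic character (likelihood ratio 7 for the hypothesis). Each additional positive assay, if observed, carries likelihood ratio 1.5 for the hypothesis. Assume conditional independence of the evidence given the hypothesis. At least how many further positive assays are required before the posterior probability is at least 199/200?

14

Prior odds = 0.15/0.85 = 3/17.
Combined Bayes factor of the evidence already in hand = 0.125 × 4.5 × 7 = 3.9375.
Odds after that evidence = (3/17) × 3.9375 = 189/272.
Target odds = 0.995/0.005 = 199.
Need 1.5ⁿ ≥ 199 ÷ (189/272) = 54128/189.
1.5¹³ = 1594323/8192 falls short of 54128/189 but 1.5¹⁴ = 4782969/16384 reaches it, so n = 14.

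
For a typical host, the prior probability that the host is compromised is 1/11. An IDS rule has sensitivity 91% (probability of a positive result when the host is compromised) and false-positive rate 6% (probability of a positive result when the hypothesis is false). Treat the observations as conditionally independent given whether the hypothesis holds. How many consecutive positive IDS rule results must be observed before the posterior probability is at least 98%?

3

Prior odds = (1/11)/(10/11) = 0.1.
Likelihood ratio of a positive result = 0.91/0.06 = 91/6.
Target odds: 0.98 ÷ 0.02 = 49.
Need 0.1 × (91/6)ⁿ ≥ 49, i.e. (91/6)ⁿ ≥ 490.
(91/6)² = 8281/36 falls short of 490 but (91/6)³ = 753571/216 reaches it, so n = 3.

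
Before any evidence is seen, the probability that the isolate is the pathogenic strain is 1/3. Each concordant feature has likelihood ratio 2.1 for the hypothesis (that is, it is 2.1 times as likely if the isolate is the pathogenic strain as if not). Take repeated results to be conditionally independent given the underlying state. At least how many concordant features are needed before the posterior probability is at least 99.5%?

9

Prior odds = (1/3)/(2/3) = 0.5.
Likelihood ratio per concordant feature = 2.1.
Target posterior odds = 0.995/0.005 = 199.
Require 2.1ⁿ ≥ 199 ÷ 0.5 = 398.
2.1⁸ ≈378.229 falls short of 398 but 2.1⁹ ≈794.28 reaches it, so n = 9.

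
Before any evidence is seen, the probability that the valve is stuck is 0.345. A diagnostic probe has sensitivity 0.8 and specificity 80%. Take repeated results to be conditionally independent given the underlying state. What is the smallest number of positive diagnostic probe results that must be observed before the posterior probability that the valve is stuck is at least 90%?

3

Prior odds: 0.345 ÷ 0.655 = 69/131.
False-positive rate = 1 − 0.8 = 0.2; likelihood ratio of a positive = 0.8/0.2 = 4.
Target posterior odds = 0.9/0.1 = 9.
Require 4ⁿ ≥ 9 ÷ (69/131) = 393/23.
4² = 16 falls short of 393/23 but 4³ = 64 reaches it, so n = 3.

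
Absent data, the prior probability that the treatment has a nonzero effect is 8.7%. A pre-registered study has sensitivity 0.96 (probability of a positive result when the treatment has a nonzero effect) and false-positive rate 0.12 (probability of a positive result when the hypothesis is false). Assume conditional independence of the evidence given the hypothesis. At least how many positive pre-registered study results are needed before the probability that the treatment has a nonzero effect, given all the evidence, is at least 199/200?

4

Prior odds = 0.087/0.913 = 87/913.
Likelihood ratio of a positive result = 0.96/0.12 = 8.
Target odds: 0.995 ÷ 0.005 = 199.
Need (87/913) × 8ⁿ ≥ 199, i.e. 8ⁿ ≥ 181687/87.
8³ = 512 falls short of 181687/87 but 8⁴ = 4096 reaches it, so n = 4.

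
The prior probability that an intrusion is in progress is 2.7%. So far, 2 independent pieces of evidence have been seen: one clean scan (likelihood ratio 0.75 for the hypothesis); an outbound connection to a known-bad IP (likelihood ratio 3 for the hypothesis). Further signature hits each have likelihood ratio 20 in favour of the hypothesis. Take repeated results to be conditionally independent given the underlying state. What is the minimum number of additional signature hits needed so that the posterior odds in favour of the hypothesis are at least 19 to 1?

Prior odds = 0.027/0.973 = 27/973.
Combined Bayes factor of the evidence already in hand = 0.75 × 3 = 2.25.
Odds after that evidence = (27/973) × 2.25 = 243/3892.
Target odds = 19.
Need 20ⁿ ≥ 19 ÷ (243/3892) = 73948/243.
20¹ = 20 falls short of 73948/243 but 20² = 400 reaches it, so n = 2.

2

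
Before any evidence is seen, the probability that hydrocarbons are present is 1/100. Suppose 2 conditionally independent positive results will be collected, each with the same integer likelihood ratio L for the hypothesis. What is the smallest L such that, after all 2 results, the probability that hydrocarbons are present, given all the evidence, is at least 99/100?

99

Prior odds = 0.01/0.99 = 1/99.
Target odds = 0.99/0.01 = 99.
Need L² ≥ 99 ÷ (1/99) = 9801.
98² = 9604 < 9801 ≤ 9801 = 99², so L = 99.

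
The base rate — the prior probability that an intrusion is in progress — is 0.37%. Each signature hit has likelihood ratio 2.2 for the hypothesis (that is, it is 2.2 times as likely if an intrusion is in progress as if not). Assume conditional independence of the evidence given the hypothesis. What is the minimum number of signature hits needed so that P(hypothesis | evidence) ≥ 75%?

Prior odds: 0.0037 ÷ 0.9963 = 37/9963.
Likelihood ratio per signature hit = 2.2.
Target odds: 0.75 ÷ 0.25 = 3.
Require 2.2ⁿ ≥ 3 ÷ (37/9963) = 29889/37.
2.2⁸ = 214358881/390625 falls short of 29889/37 but 2.2⁹ ≈1207.27 reaches it, so n = 9.

9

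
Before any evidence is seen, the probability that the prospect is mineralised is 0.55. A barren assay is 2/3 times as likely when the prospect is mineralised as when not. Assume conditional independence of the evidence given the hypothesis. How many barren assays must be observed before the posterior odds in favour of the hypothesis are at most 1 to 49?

11

Prior odds: 0.55 ÷ 0.45 = 11/9.
Likelihood ratio per barren assay = 2/3.
Target odds = 1/49.
Require (2/3)ⁿ ≤ 1/49 ÷ (11/9) = 9/539.
(2/3)¹⁰ = 1024/59049 is still above 9/539 but (2/3)¹¹ = 2048/177147 is at or below it, so n = 11.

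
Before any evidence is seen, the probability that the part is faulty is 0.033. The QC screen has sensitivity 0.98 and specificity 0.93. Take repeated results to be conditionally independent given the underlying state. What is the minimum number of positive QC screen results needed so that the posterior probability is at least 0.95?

3

Prior odds = 0.033/0.967 = 33/967.
False-positive rate = 1 − 0.93 = 0.07; likelihood ratio of a positive = 0.98/0.07 = 14.
Target odds: 0.95 ÷ 0.05 = 19.
Require 14ⁿ ≥ 19 ÷ (33/967) = 18373/33.
14² = 196 falls short of 18373/33 but 14³ = 2744 reaches it, so n = 3.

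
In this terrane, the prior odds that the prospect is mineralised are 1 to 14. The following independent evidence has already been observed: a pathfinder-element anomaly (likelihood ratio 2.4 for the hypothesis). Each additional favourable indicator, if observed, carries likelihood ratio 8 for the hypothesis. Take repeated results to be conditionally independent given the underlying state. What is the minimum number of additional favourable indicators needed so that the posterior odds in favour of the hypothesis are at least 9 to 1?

2

Prior odds = 1/14.
Bayes factor of the evidence already in hand = 2.4.
Odds after that evidence = (1/14) × 2.4 = 6/35.
Target odds = 9.
Need 8ⁿ ≥ 9 ÷ (6/35) = 52.5.
8¹ = 8 falls short of 52.5 but 8² = 64 reaches it, so n = 2.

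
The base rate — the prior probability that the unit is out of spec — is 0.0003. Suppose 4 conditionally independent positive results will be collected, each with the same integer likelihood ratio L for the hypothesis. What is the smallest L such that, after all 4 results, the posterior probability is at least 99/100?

Prior odds = 0.0003/0.9997 = 3/9997.
Target odds = 0.99/0.01 = 99.
Need L⁴ ≥ 99 ÷ (3/9997) = 329901.
23⁴ = 279841 < 329901 ≤ 331776 = 24⁴, so L = 24.

24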